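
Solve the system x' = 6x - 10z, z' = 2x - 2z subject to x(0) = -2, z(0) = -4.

x(t) = 16e^(2t)sin(2t) - 2e^(2t)cos(2t), z(t) = 6e^(2t)sin(2t) - 4e^(2t)cos(2t)

Coefficient matrix A = [[6, -10], [2, -2]].
Characteristic polynomial det(A - λI) = λ^2 - 4λ + 8 = 0.
Eigenvalues λ = 2 ± 2i (complex conjugate pair).
For λ=2+2i: an eigenvector is (1,0) - i(2,1) = (1 - 2i, 0 - i).
A real fundamental pair from Re and Im of e^((2+2i)t)v: X_1 = e^(2t)(cos(2t)·(1,0) + sin(2t)·(2,1)), X_2 = e^(2t)(sin(2t)·(1,0) - cos(2t)·(2,1)).
General solution: C_1X_1 + C_2X_2.
Applying x(0)=-2, z(0)=-4 gives C_1=6, C_2=4.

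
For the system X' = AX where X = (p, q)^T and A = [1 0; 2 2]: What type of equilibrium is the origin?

A = [[1,0],[2,2]]; det(A-λI) = λ^2 - 3λ + 2.
λ = 1, 2: both positive.

unstable node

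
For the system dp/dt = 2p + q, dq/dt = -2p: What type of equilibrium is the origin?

unstable spiral

A = [[2,1],[-2,0]]; det(A-λI) = λ^2 - 2λ + 2.
λ = 1 ± i: positive real part.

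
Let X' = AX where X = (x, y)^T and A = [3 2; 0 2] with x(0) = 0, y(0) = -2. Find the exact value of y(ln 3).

-18

A = [[3,2],[0,2]]; eigenvalues λ = 3, 2.
Eigenvectors: (1,0) for λ=3, (2,-1) for λ=2.
From the initial condition, c_1 = -4, c_2 = 2.
y(ln 3) = (-4)(3^3)(0) + (2)(3^2)(-1) = -18.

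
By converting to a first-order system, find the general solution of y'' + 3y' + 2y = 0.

Let x_1 = y, x_2 = y'. Then x_1' = x_2 and x_2' = -2x_1 - 3x_2.
A = [[0,1],[-2,-3]]; det(A-λI) = λ^2 + 3λ + 2.
Eigenvalues λ = -1, -2 with eigenvectors (1,-1), (1,-2).

y(t) = K_1e^(-t) + K_2e^(-2t)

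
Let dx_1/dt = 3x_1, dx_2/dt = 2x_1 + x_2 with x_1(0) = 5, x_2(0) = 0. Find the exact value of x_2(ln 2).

30

A = [[3,0],[2,1]]; eigenvalues λ = 3, 1.
Eigenvectors: (-1,-1) for λ=3, (0,1) for λ=1.
From the initial condition, c_1 = -5, c_2 = -5.
x_2(ln 2) = (-5)(2^3)(-1) + (-5)(2^1)(1) = 30.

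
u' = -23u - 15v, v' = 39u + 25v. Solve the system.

Coefficient matrix A = [[-23, -15], [39, 25]].
Characteristic polynomial det(A - λI) = λ^2 - 2λ + 10 = 0.
Eigenvalues λ = 1 ± 3i (complex conjugate pair).
For λ=1+3i: an eigenvector is (-2,3) - i(1,-2) = (-2 - i, 3 + 2i).
A real fundamental pair from Re and Im of e^((1+3i)t)v: X_1 = e^(t)(cos(3t)·(-2,3) + sin(3t)·(1,-2)), X_2 = e^(t)(sin(3t)·(-2,3) - cos(3t)·(1,-2)).
General solution: K_1X_1 + K_2X_2.

u(t) = K_1e^(t)sin(3t) - 2K_1e^(t)cos(3t) - 2K_2e^(t)sin(3t) - K_2e^(t)cos(3t), v(t) = -2K_1e^(t)sin(3t) + 3K_1e^(t)cos(3t) + 3K_2e^(t)sin(3t) + 2K_2e^(t)cos(3t)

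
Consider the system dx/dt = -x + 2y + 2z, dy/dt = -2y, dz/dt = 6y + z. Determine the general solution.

Coefficient matrix A = [[-1, 2, 2], [0, -2, 0], [0, 6, 1]].
det(A - λI) = 0 gives eigenvalues λ = -1, -2, 1.
For λ=-1: eigenvector (1,0,0).
For λ=-2: eigenvector (2,1,-2).
For λ=1: eigenvector (1,0,1).
General solution: K_1e^(-t)(1,0,0) + K_2e^(-2t)(2,1,-2) + K_3e^(t)(1,0,1).

x(t) = K_1e^(-t) + 2K_2e^(-2t) + K_3e^(t), y(t) = K_2e^(-2t), z(t) = -2K_2e^(-2t) + K_3e^(t)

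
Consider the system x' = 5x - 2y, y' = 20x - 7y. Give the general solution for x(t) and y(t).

Coefficient matrix A = [[5, -2], [20, -7]].
Characteristic polynomial det(A - λI) = λ^2 + 2λ + 5 = 0.
Eigenvalues λ = -1 ± 2i (complex conjugate pair).
For λ=-1+2i: an eigenvector is (0,-1) - i(1,3) = (0 - i, -1 - 3i).
A real fundamental pair from Re and Im of e^((-1+2i)t)v: X_1 = e^(-t)(cos(2t)·(0,-1) + sin(2t)·(1,3)), X_2 = e^(-t)(sin(2t)·(0,-1) - cos(2t)·(1,3)).
General solution: K_1X_1 + K_2X_2.

x(t) = K_1e^(-t)sin(2t) - K_2e^(-t)cos(2t), y(t) = 3K_1e^(-t)sin(2t) - K_1e^(-t)cos(2t) - K_2e^(-t)sin(2t) - 3K_2e^(-t)cos(2t)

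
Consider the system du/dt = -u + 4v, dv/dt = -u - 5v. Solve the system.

Coefficient matrix A = [[-1, 4], [-1, -5]].
Characteristic polynomial det(A - λI) = λ^2 + 6λ + 9 = 0.
Single eigenvalue λ = -3 with algebraic multiplicity 2.
Eigenvector v = (-2,1); generalized eigenvector w with (A-λI)w=v is (-1,0).
General solution: e^(-3t)[K_1·v + K_2·(t·v + w)].

u(t) = -2K_1e^(-3t) - 2K_2te^(-3t) - K_2e^(-3t), v(t) = K_1e^(-3t) + K_2te^(-3t)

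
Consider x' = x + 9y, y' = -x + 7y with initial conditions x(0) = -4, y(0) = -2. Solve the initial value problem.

Coefficient matrix A = [[1, 9], [-1, 7]].
Characteristic polynomial det(A - λI) = λ^2 - 8λ + 16 = 0.
Single eigenvalue λ = 4 with algebraic multiplicity 2.
Eigenvector v = (3,1); generalized eigenvector w with (A-λI)w=v is (2,1).
General solution: e^(4t)[c_1·v + c_2·(t·v + w)].
Applying x(0)=-4, y(0)=-2 gives c_1=0, c_2=-2.

x(t) = -6te^(4t) - 4e^(4t), y(t) = -2te^(4t) - 2e^(4t)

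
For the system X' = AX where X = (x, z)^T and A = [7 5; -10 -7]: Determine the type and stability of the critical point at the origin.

A = [[7,5],[-10,-7]]; det(A-λI) = λ^2 + 1.
λ = 0 ± i: zero real part.

center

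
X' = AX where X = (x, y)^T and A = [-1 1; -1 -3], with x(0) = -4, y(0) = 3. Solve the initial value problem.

Coefficient matrix A = [[-1, 1], [-1, -3]].
Characteristic polynomial det(A - λI) = λ^2 + 4λ + 4 = 0.
Single eigenvalue λ = -2 with algebraic multiplicity 2.
Eigenvector v = (-1,1); generalized eigenvector w with (A-λI)w=v is (2,-3).
General solution: e^(-2t)[C_1·v + C_2·(t·v + w)].
Applying x(0)=-4, y(0)=3 gives C_1=6, C_2=1.

x(t) = -te^(-2t) - 4e^(-2t), y(t) = te^(-2t) + 3e^(-2t)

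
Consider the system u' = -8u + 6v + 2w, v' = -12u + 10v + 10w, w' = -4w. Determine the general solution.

u(t) = 2c_1e^(-4t) + c_2e^(4t) + c_3e^(-2t), v(t) = c_1e^(-4t) + 2c_2e^(4t) + c_3e^(-2t), w(t) = c_1e^(-4t)

Coefficient matrix A = [[-8, 6, 2], [-12, 10, 10], [0, 0, -4]].
det(A - λI) = 0 gives eigenvalues λ = -4, 4, -2.
For λ=-4: eigenvector (2,1,1).
For λ=4: eigenvector (1,2,0).
For λ=-2: eigenvector (1,1,0).
General solution: c_1e^(-4t)(2,1,1) + c_2e^(4t)(1,2,0) + c_3e^(-2t)(1,1,0).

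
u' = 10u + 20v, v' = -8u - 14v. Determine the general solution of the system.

u(t) = 2K_1e^(-2t)sin(4t) - K_1e^(-2t)cos(4t) - K_2e^(-2t)sin(4t) - 2K_2e^(-2t)cos(4t), v(t) = -K_1e^(-2t)sin(4t) + K_1e^(-2t)cos(4t) + K_2e^(-2t)sin(4t) + K_2e^(-2t)cos(4t)

Coefficient matrix A = [[10, 20], [-8, -14]].
Characteristic polynomial det(A - λI) = λ^2 + 4λ + 20 = 0.
Eigenvalues λ = -2 ± 4i (complex conjugate pair).
For λ=-2+4i: an eigenvector is (-1,1) - i(2,-1) = (-1 - 2i, 1 + i).
A real fundamental pair from Re and Im of e^((-2+4i)t)v: X_1 = e^(-2t)(cos(4t)·(-1,1) + sin(4t)·(2,-1)), X_2 = e^(-2t)(sin(4t)·(-1,1) - cos(4t)·(2,-1)).
General solution: K_1X_1 + K_2X_2.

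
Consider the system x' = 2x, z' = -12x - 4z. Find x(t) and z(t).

x(t) = c_2e^(2t), z(t) = c_1e^(-4t) - 2c_2e^(2t)

Coefficient matrix A = [[2, 0], [-12, -4]].
Characteristic polynomial det(A - λI) = λ^2 + 2λ - 8 = 0.
Eigenvalues λ = -4, 2.
For λ=-4: (A-λI) row 1 is [6, 0], so an eigenvector is (0, 1).
For λ=2: (A-λI) row 2 is [-12, -6], so an eigenvector is (1, -2).
General solution: c_1e^(-4t)(0,1) + c_2e^(2t)(1,-2).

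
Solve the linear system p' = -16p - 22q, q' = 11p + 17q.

p(t) = -2K_1e^(-5t) - K_2e^(6t), q(t) = K_1e^(-5t) + K_2e^(6t)

Coefficient matrix A = [[-16, -22], [11, 17]].
Characteristic polynomial det(A - λI) = λ^2 - λ - 30 = 0.
Eigenvalues λ = -5, 6.
For λ=-5: (A-λI) row 1 is [-11, -22], so an eigenvector is (-2, 1).
For λ=6: (A-λI) row 1 is [-22, -22], so an eigenvector is (-1, 1).
General solution: K_1e^(-5t)(-2,1) + K_2e^(6t)(-1,1).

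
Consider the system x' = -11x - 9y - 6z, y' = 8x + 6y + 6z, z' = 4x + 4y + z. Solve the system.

Coefficient matrix A = [[-11, -9, -6], [8, 6, 6], [4, 4, 1]].
det(A - λI) = 0 gives eigenvalues λ = -3, -2, 1.
For λ=-3: eigenvector (3,-2,-1).
For λ=-2: eigenvector (-1,1,0).
For λ=1: eigenvector (-2,2,1).
General solution: c_1e^(-3t)(3,-2,-1) + c_2e^(-2t)(-1,1,0) + c_3e^(t)(-2,2,1).

x(t) = 3c_1e^(-3t) - c_2e^(-2t) - 2c_3e^(t), y(t) = -2c_1e^(-3t) + c_2e^(-2t) + 2c_3e^(t), z(t) = -c_1e^(-3t) + c_3e^(t)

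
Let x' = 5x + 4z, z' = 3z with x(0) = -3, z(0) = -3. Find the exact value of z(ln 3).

-81

A = [[5,4],[0,3]]; eigenvalues λ = 5, 3.
Eigenvectors: (-1,0) for λ=5, (2,-1) for λ=3.
From the initial condition, c_1 = 9, c_2 = 3.
z(ln 3) = (9)(3^5)(0) + (3)(3^3)(-1) = -81.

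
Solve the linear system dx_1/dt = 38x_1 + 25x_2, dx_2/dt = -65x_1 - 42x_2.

x_1(t) = K_1e^(-2t)sin(5t) + 2K_1e^(-2t)cos(5t) + 2K_2e^(-2t)sin(5t) - K_2e^(-2t)cos(5t), x_2(t) = -2K_1e^(-2t)sin(5t) - 3K_1e^(-2t)cos(5t) - 3K_2e^(-2t)sin(5t) + 2K_2e^(-2t)cos(5t)

Coefficient matrix A = [[38, 25], [-65, -42]].
Characteristic polynomial det(A - λI) = λ^2 + 4λ + 29 = 0.
Eigenvalues λ = -2 ± 5i (complex conjugate pair).
For λ=-2+5i: an eigenvector is (2,-3) - i(1,-2) = (2 - i, -3 + 2i).
A real fundamental pair from Re and Im of e^((-2+5i)t)v: X_1 = e^(-2t)(cos(5t)·(2,-3) + sin(5t)·(1,-2)), X_2 = e^(-2t)(sin(5t)·(2,-3) - cos(5t)·(1,-2)).
General solution: K_1X_1 + K_2X_2.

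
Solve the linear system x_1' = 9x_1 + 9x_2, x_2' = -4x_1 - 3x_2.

x_1(t) = -3C_1e^(3t) - 3C_2te^(3t) - 2C_2e^(3t), x_2(t) = 2C_1e^(3t) + 2C_2te^(3t) + C_2e^(3t)

Coefficient matrix A = [[9, 9], [-4, -3]].
Characteristic polynomial det(A - λI) = λ^2 - 6λ + 9 = 0.
Single eigenvalue λ = 3 with algebraic multiplicity 2.
Eigenvector v = (-3,2); generalized eigenvector w with (A-λI)w=v is (-2,1).
General solution: e^(3t)[C_1·v + C_2·(t·v + w)].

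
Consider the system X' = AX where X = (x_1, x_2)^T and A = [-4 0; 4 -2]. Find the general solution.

Coefficient matrix A = [[-4, 0], [4, -2]].
Characteristic polynomial det(A - λI) = λ^2 + 6λ + 8 = 0.
Eigenvalues λ = -2, -4.
For λ=-2: (A-λI) row 1 is [-2, 0], so an eigenvector is (0, 1).
For λ=-4: (A-λI) row 2 is [4, 2], so an eigenvector is (1, -2).
General solution: K_1e^(-2t)(0,1) + K_2e^(-4t)(1,-2).

x_1(t) = K_2e^(-4t), x_2(t) = K_1e^(-2t) - 2K_2e^(-4t)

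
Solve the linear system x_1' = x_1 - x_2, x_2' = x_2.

Coefficient matrix A = [[1, -1], [0, 1]].
Characteristic polynomial det(A - λI) = λ^2 - 2λ + 1 = 0.
Single eigenvalue λ = 1 with algebraic multiplicity 2.
Eigenvector v = (1,0); generalized eigenvector w with (A-λI)w=v is (2,-1).
General solution: e^(t)[c_1·v + c_2·(t·v + w)].

x_1(t) = c_1e^(t) + c_2te^(t) + 2c_2e^(t), x_2(t) = -c_2e^(t)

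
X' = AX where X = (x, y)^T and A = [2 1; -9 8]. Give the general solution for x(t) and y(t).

x(t) = -C_1e^(5t) - C_2te^(5t) + C_2e^(5t), y(t) = -3C_1e^(5t) - 3C_2te^(5t) + 2C_2e^(5t)

Coefficient matrix A = [[2, 1], [-9, 8]].
Characteristic polynomial det(A - λI) = λ^2 - 10λ + 25 = 0.
Single eigenvalue λ = 5 with algebraic multiplicity 2.
Eigenvector v = (-1,-3); generalized eigenvector w with (A-λI)w=v is (1,2).
General solution: e^(5t)[C_1·v + C_2·(t·v + w)].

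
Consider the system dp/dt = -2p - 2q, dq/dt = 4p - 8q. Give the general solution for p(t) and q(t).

p(t) = -c_1e^(-4t) + c_2e^(-6t), q(t) = -c_1e^(-4t) + 2c_2e^(-6t)

Coefficient matrix A = [[-2, -2], [4, -8]].
Characteristic polynomial det(A - λI) = λ^2 + 10λ + 24 = 0.
Eigenvalues λ = -4, -6.
For λ=-4: (A-λI) row 1 is [2, -2], so an eigenvector is (-1, -1).
For λ=-6: (A-λI) row 1 is [4, -2], so an eigenvector is (1, 2).
General solution: c_1e^(-4t)(-1,-1) + c_2e^(-6t)(1,2).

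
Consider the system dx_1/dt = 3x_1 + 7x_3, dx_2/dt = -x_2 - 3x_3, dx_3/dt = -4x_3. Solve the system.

Coefficient matrix A = [[3, 0, 7], [0, -1, -3], [0, 0, -4]].
det(A - λI) = 0 gives eigenvalues λ = -1, 3, -4.
For λ=-1: eigenvector (0,1,0).
For λ=3: eigenvector (1,0,0).
For λ=-4: eigenvector (-1,1,1).
General solution: c_1e^(-t)(0,1,0) + c_2e^(3t)(1,0,0) + c_3e^(-4t)(-1,1,1).

x_1(t) = c_2e^(3t) - c_3e^(-4t), x_2(t) = c_1e^(-t) + c_3e^(-4t), x_3(t) = c_3e^(-4t)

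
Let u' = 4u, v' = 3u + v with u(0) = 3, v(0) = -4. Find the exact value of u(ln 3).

A = [[4,0],[3,1]]; eigenvalues λ = 1, 4.
Eigenvectors: (0,1) for λ=1, (-1,-1) for λ=4.
From the initial condition, c_1 = -7, c_2 = -3.
u(ln 3) = (-7)(3^1)(0) + (-3)(3^4)(-1) = 243.

243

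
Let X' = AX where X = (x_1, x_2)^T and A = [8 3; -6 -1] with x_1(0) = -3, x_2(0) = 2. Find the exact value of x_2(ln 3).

A = [[8,3],[-6,-1]]; eigenvalues λ = 5, 2.
Eigenvectors: (1,-1) for λ=5, (-1,2) for λ=2.
From the initial condition, c_1 = -4, c_2 = -1.
x_2(ln 3) = (-4)(3^5)(-1) + (-1)(3^2)(2) = 954.

954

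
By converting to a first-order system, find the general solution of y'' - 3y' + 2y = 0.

Let x_1 = y, x_2 = y'. Then x_1' = x_2 and x_2' = -2x_1 + 3x_2.
A = [[0,1],[-2,3]]; det(A-λI) = λ^2 - 3λ + 2.
Eigenvalues λ = 1, 2 with eigenvectors (1,1), (1,2).

y(t) = C_1e^(t) + C_2e^(2t)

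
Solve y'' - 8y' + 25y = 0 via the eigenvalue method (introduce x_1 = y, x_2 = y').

y(t) = K_1e^(4t)cos(3t) + K_2e^(4t)sin(3t)

Let x_1 = y, x_2 = y'. Then x_1' = x_2 and x_2' = -25x_1 + 8x_2.
A = [[0,1],[-25,8]]; det(A-λI) = λ^2 - 8λ + 25.
Eigenvalues λ = 4 ± 3i.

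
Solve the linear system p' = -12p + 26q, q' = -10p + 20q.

p(t) = -3C_1e^(4t)sin(2t) + 2C_1e^(4t)cos(2t) + 2C_2e^(4t)sin(2t) + 3C_2e^(4t)cos(2t), q(t) = -2C_1e^(4t)sin(2t) + C_1e^(4t)cos(2t) + C_2e^(4t)sin(2t) + 2C_2e^(4t)cos(2t)

Coefficient matrix A = [[-12, 26], [-10, 20]].
Characteristic polynomial det(A - λI) = λ^2 - 8λ + 20 = 0.
Eigenvalues λ = 4 ± 2i (complex conjugate pair).
For λ=4+2i: an eigenvector is (2,1) - i(-3,-2) = (2 + 3i, 1 + 2i).
A real fundamental pair from Re and Im of e^((4+2i)t)v: X_1 = e^(4t)(cos(2t)·(2,1) + sin(2t)·(-3,-2)), X_2 = e^(4t)(sin(2t)·(2,1) - cos(2t)·(-3,-2)).
General solution: C_1X_1 + C_2X_2.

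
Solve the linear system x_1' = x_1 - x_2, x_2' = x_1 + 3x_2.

x_1(t) = -c_1e^(2t) - c_2te^(2t) + 3c_2e^(2t), x_2(t) = c_1e^(2t) + c_2te^(2t) - 2c_2e^(2t)

Coefficient matrix A = [[1, -1], [1, 3]].
Characteristic polynomial det(A - λI) = λ^2 - 4λ + 4 = 0.
Single eigenvalue λ = 2 with algebraic multiplicity 2.
Eigenvector v = (-1,1); generalized eigenvector w with (A-λI)w=v is (3,-2).
General solution: e^(2t)[c_1·v + c_2·(t·v + w)].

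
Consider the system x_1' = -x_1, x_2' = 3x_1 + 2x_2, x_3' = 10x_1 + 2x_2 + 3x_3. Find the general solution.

Coefficient matrix A = [[-1, 0, 0], [3, 2, 0], [10, 2, 3]].
det(A - λI) = 0 gives eigenvalues λ = 2, -1, 3.
For λ=2: eigenvector (0,1,-2).
For λ=-1: eigenvector (-1,1,2).
For λ=3: eigenvector (0,0,1).
General solution: c_1e^(2t)(0,1,-2) + c_2e^(-t)(-1,1,2) + c_3e^(3t)(0,0,1).

x_1(t) = -c_2e^(-t), x_2(t) = c_1e^(2t) + c_2e^(-t), x_3(t) = -2c_1e^(2t) + 2c_2e^(-t) + c_3e^(3t)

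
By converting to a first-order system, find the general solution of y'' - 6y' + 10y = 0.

Let x_1 = y, x_2 = y'. Then x_1' = x_2 and x_2' = -10x_1 + 6x_2.
A = [[0,1],[-10,6]]; det(A-λI) = λ^2 - 6λ + 10.
Eigenvalues λ = 3 ± i.

y(t) = C_1e^(3t)cos(t) + C_2e^(3t)sin(t)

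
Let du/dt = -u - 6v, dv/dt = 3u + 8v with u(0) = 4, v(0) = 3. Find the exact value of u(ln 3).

A = [[-1,-6],[3,8]]; eigenvalues λ = 5, 2.
Eigenvectors: (1,-1) for λ=5, (-2,1) for λ=2.
From the initial condition, c_1 = -10, c_2 = -7.
u(ln 3) = (-10)(3^5)(1) + (-7)(3^2)(-2) = -2304.

-2304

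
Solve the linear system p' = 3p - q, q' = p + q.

p(t) = K_1e^(2t) + K_2te^(2t) - K_2e^(2t), q(t) = K_1e^(2t) + K_2te^(2t) - 2K_2e^(2t)

Coefficient matrix A = [[3, -1], [1, 1]].
Characteristic polynomial det(A - λI) = λ^2 - 4λ + 4 = 0.
Single eigenvalue λ = 2 with algebraic multiplicity 2.
Eigenvector v = (1,1); generalized eigenvector w with (A-λI)w=v is (-1,-2).
General solution: e^(2t)[K_1·v + K_2·(t·v + w)].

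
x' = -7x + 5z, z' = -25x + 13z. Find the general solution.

x(t) = -C_1e^(3t)cos(5t) - C_2e^(3t)sin(5t), z(t) = C_1e^(3t)sin(5t) - 2C_1e^(3t)cos(5t) - 2C_2e^(3t)sin(5t) - C_2e^(3t)cos(5t)

Coefficient matrix A = [[-7, 5], [-25, 13]].
Characteristic polynomial det(A - λI) = λ^2 - 6λ + 34 = 0.
Eigenvalues λ = 3 ± 5i (complex conjugate pair).
For λ=3+5i: an eigenvector is (-1,-2) - i(0,1) = (-1, -2 - i).
A real fundamental pair from Re and Im of e^((3+5i)t)v: X_1 = e^(3t)(cos(5t)·(-1,-2) + sin(5t)·(0,1)), X_2 = e^(3t)(sin(5t)·(-1,-2) - cos(5t)·(0,1)).
General solution: C_1X_1 + C_2X_2.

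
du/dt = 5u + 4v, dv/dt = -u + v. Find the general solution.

Coefficient matrix A = [[5, 4], [-1, 1]].
Characteristic polynomial det(A - λI) = λ^2 - 6λ + 9 = 0.
Single eigenvalue λ = 3 with algebraic multiplicity 2.
Eigenvector v = (2,-1); generalized eigenvector w with (A-λI)w=v is (-1,1).
General solution: e^(3t)[c_1·v + c_2·(t·v + w)].

u(t) = 2c_1e^(3t) + 2c_2te^(3t) - c_2e^(3t), v(t) = -c_1e^(3t) - c_2te^(3t) + c_2e^(3t)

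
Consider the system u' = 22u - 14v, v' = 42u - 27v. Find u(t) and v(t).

Coefficient matrix A = [[22, -14], [42, -27]].
Characteristic polynomial det(A - λI) = λ^2 + 5λ - 6 = 0.
Eigenvalues λ = 1, -6.
For λ=1: (A-λI) row 1 is [21, -14], so an eigenvector is (-2, -3).
For λ=-6: (A-λI) row 1 is [28, -14], so an eigenvector is (-1, -2).
General solution: K_1e^(t)(-2,-3) + K_2e^(-6t)(-1,-2).

u(t) = -2K_1e^(t) - K_2e^(-6t), v(t) = -3K_1e^(t) - 2K_2e^(-6t)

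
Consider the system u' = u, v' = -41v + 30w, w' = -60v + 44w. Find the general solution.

Coefficient matrix A = [[1, 0, 0], [0, -41, 30], [0, -60, 44]].
det(A - λI) = 0 gives eigenvalues λ = 1, -1, 4.
For λ=1: eigenvector (1,0,0).
For λ=-1: eigenvector (0,-3,-4).
For λ=4: eigenvector (0,-2,-3).
General solution: K_1e^(t)(1,0,0) + K_2e^(-t)(0,-3,-4) + K_3e^(4t)(0,-2,-3).

u(t) = K_1e^(t), v(t) = -3K_2e^(-t) - 2K_3e^(4t), w(t) = -4K_2e^(-t) - 3K_3e^(4t)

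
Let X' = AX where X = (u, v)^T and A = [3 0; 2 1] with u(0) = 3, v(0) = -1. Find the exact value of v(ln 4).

A = [[3,0],[2,1]]; eigenvalues λ = 1, 3.
Eigenvectors: (0,-1) for λ=1, (1,1) for λ=3.
From the initial condition, c_1 = 4, c_2 = 3.
v(ln 4) = (4)(4^1)(-1) + (3)(4^3)(1) = 176.

176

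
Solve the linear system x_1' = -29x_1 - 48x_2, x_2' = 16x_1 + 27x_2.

Coefficient matrix A = [[-29, -48], [16, 27]].
Characteristic polynomial det(A - λI) = λ^2 + 2λ - 15 = 0.
Eigenvalues λ = 3, -5.
For λ=3: (A-λI) row 1 is [-32, -48], so an eigenvector is (-3, 2).
For λ=-5: (A-λI) row 1 is [-24, -48], so an eigenvector is (-2, 1).
General solution: K_1e^(3t)(-3,2) + K_2e^(-5t)(-2,1).

x_1(t) = -3K_1e^(3t) - 2K_2e^(-5t), x_2(t) = 2K_1e^(3t) + K_2e^(-5t)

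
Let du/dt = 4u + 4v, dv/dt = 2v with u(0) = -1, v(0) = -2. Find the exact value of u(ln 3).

A = [[4,4],[0,2]]; eigenvalues λ = 2, 4.
Eigenvectors: (2,-1) for λ=2, (1,0) for λ=4.
From the initial condition, c_1 = 2, c_2 = -5.
u(ln 3) = (2)(3^2)(2) + (-5)(3^4)(1) = -369.

-369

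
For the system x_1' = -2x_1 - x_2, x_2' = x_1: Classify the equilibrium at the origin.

stable improper node

A = [[-2,-1],[1,0]]; det(A-λI) = λ^2 + 2λ + 1.
repeated λ = -1 with a single eigenvector.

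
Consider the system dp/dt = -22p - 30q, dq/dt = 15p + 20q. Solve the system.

Coefficient matrix A = [[-22, -30], [15, 20]].
Characteristic polynomial det(A - λI) = λ^2 + 2λ + 10 = 0.
Eigenvalues λ = -1 ± 3i (complex conjugate pair).
For λ=-1+3i: an eigenvector is (3,-2) - i(-1,1) = (3 + i, -2 - i).
A real fundamental pair from Re and Im of e^((-1+3i)t)v: X_1 = e^(-t)(cos(3t)·(3,-2) + sin(3t)·(-1,1)), X_2 = e^(-t)(sin(3t)·(3,-2) - cos(3t)·(-1,1)).
General solution: c_1X_1 + c_2X_2.

p(t) = -c_1e^(-t)sin(3t) + 3c_1e^(-t)cos(3t) + 3c_2e^(-t)sin(3t) + c_2e^(-t)cos(3t), q(t) = c_1e^(-t)sin(3t) - 2c_1e^(-t)cos(3t) - 2c_2e^(-t)sin(3t) - c_2e^(-t)cos(3t)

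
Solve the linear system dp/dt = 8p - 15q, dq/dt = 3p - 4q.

Coefficient matrix A = [[8, -15], [3, -4]].
Characteristic polynomial det(A - λI) = λ^2 - 4λ + 13 = 0.
Eigenvalues λ = 2 ± 3i (complex conjugate pair).
For λ=2+3i: an eigenvector is (-2,-1) - i(1,0) = (-2 - i, -1).
A real fundamental pair from Re and Im of e^((2+3i)t)v: X_1 = e^(2t)(cos(3t)·(-2,-1) + sin(3t)·(1,0)), X_2 = e^(2t)(sin(3t)·(-2,-1) - cos(3t)·(1,0)).
General solution: c_1X_1 + c_2X_2.

p(t) = c_1e^(2t)sin(3t) - 2c_1e^(2t)cos(3t) - 2c_2e^(2t)sin(3t) - c_2e^(2t)cos(3t), q(t) = -c_1e^(2t)cos(3t) - c_2e^(2t)sin(3t)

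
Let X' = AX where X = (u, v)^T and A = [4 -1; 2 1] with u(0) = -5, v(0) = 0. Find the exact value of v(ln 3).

A = [[4,-1],[2,1]]; eigenvalues λ = 2, 3.
Eigenvectors: (1,2) for λ=2, (-1,-1) for λ=3.
From the initial condition, c_1 = 5, c_2 = 10.
v(ln 3) = (5)(3^2)(2) + (10)(3^3)(-1) = -180.

-180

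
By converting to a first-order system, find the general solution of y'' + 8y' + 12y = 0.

Let x_1 = y, x_2 = y'. Then x_1' = x_2 and x_2' = -12x_1 - 8x_2.
A = [[0,1],[-12,-8]]; det(A-λI) = λ^2 + 8λ + 12.
Eigenvalues λ = -2, -6 with eigenvectors (1,-2), (1,-6).

y(t) = K_1e^(-2t) + K_2e^(-6t)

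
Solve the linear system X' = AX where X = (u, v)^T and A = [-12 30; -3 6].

u(t) = -C_1e^(-3t)sin(3t) - 3C_1e^(-3t)cos(3t) - 3C_2e^(-3t)sin(3t) + C_2e^(-3t)cos(3t), v(t) = -C_1e^(-3t)cos(3t) - C_2e^(-3t)sin(3t)

Coefficient matrix A = [[-12, 30], [-3, 6]].
Characteristic polynomial det(A - λI) = λ^2 + 6λ + 18 = 0.
Eigenvalues λ = -3 ± 3i (complex conjugate pair).
For λ=-3+3i: an eigenvector is (-3,-1) - i(-1,0) = (-3 + i, -1).
A real fundamental pair from Re and Im of e^((-3+3i)t)v: X_1 = e^(-3t)(cos(3t)·(-3,-1) + sin(3t)·(-1,0)), X_2 = e^(-3t)(sin(3t)·(-3,-1) - cos(3t)·(-1,0)).
General solution: C_1X_1 + C_2X_2.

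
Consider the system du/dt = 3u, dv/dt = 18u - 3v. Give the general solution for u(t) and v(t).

Coefficient matrix A = [[3, 0], [18, -3]].
Characteristic polynomial det(A - λI) = λ^2 - 9 = 0.
Eigenvalues λ = 3, -3.
For λ=3: (A-λI) row 2 is [18, -6], so an eigenvector is (-1, -3).
For λ=-3: (A-λI) row 1 is [6, 0], so an eigenvector is (0, 1).
General solution: C_1e^(3t)(-1,-3) + C_2e^(-3t)(0,1).

u(t) = -C_1e^(3t), v(t) = -3C_1e^(3t) + C_2e^(-3t)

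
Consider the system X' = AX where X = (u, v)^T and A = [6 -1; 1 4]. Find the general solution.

Coefficient matrix A = [[6, -1], [1, 4]].
Characteristic polynomial det(A - λI) = λ^2 - 10λ + 25 = 0.
Single eigenvalue λ = 5 with algebraic multiplicity 2.
Eigenvector v = (1,1); generalized eigenvector w with (A-λI)w=v is (-1,-2).
General solution: e^(5t)[C_1·v + C_2·(t·v + w)].

u(t) = C_1e^(5t) + C_2te^(5t) - C_2e^(5t), v(t) = C_1e^(5t) + C_2te^(5t) - 2C_2e^(5t)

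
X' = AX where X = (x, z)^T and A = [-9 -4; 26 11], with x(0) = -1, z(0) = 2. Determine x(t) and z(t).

Coefficient matrix A = [[-9, -4], [26, 11]].
Characteristic polynomial det(A - λI) = λ^2 - 2λ + 5 = 0.
Eigenvalues λ = 1 ± 2i (complex conjugate pair).
For λ=1+2i: an eigenvector is (1,-2) - i(-1,3) = (1 + i, -2 - 3i).
A real fundamental pair from Re and Im of e^((1+2i)t)v: X_1 = e^(t)(cos(2t)·(1,-2) + sin(2t)·(-1,3)), X_2 = e^(t)(sin(2t)·(1,-2) - cos(2t)·(-1,3)).
General solution: c_1X_1 + c_2X_2.
Applying x(0)=-1, z(0)=2 gives c_1=-1, c_2=0.

x(t) = e^(t)sin(2t) - e^(t)cos(2t), z(t) = -3e^(t)sin(2t) + 2e^(t)cos(2t)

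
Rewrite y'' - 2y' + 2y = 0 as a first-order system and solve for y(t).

Let x_1 = y, x_2 = y'. Then x_1' = x_2 and x_2' = -2x_1 + 2x_2.
A = [[0,1],[-2,2]]; det(A-λI) = λ^2 - 2λ + 2.
Eigenvalues λ = 1 ± i.

y(t) = c_1e^(t)cos(t) + c_2e^(t)sin(t)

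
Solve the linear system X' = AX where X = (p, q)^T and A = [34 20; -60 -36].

p(t) = C_1e^(-6t) + 2C_2e^(4t), q(t) = -2C_1e^(-6t) - 3C_2e^(4t)

Coefficient matrix A = [[34, 20], [-60, -36]].
Characteristic polynomial det(A - λI) = λ^2 + 2λ - 24 = 0.
Eigenvalues λ = -6, 4.
For λ=-6: (A-λI) row 1 is [40, 20], so an eigenvector is (1, -2).
For λ=4: (A-λI) row 1 is [30, 20], so an eigenvector is (2, -3).
General solution: C_1e^(-6t)(1,-2) + C_2e^(4t)(2,-3).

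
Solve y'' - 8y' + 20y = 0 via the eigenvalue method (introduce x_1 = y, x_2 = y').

y(t) = c_1e^(4t)cos(2t) + c_2e^(4t)sin(2t)

Let x_1 = y, x_2 = y'. Then x_1' = x_2 and x_2' = -20x_1 + 8x_2.
A = [[0,1],[-20,8]]; det(A-λI) = λ^2 - 8λ + 20.
Eigenvalues λ = 4 ± 2i.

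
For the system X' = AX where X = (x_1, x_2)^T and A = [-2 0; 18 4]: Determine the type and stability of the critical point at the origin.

A = [[-2,0],[18,4]]; det(A-λI) = λ^2 - 2λ - 8.
λ = -2, 4: opposite signs.

saddle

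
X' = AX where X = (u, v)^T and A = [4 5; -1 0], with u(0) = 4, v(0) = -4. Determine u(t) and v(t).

Coefficient matrix A = [[4, 5], [-1, 0]].
Characteristic polynomial det(A - λI) = λ^2 - 4λ + 5 = 0.
Eigenvalues λ = 2 ± i (complex conjugate pair).
For λ=2+i: an eigenvector is (-1,0) - i(-2,1) = (-1 + 2i, 0 - i).
A real fundamental pair from Re and Im of e^((2+i)t)v: X_1 = e^(2t)(cos(t)·(-1,0) + sin(t)·(-2,1)), X_2 = e^(2t)(sin(t)·(-1,0) - cos(t)·(-2,1)).
General solution: C_1X_1 + C_2X_2.
Applying u(0)=4, v(0)=-4 gives C_1=4, C_2=4.

u(t) = -12e^(2t)sin(t) + 4e^(2t)cos(t), v(t) = 4e^(2t)sin(t) - 4e^(2t)cos(t)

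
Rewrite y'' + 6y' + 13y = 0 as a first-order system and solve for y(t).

y(t) = c_1e^(-3t)cos(2t) + c_2e^(-3t)sin(2t)

Let x_1 = y, x_2 = y'. Then x_1' = x_2 and x_2' = -13x_1 - 6x_2.
A = [[0,1],[-13,-6]]; det(A-λI) = λ^2 + 6λ + 13.
Eigenvalues λ = -3 ± 2i.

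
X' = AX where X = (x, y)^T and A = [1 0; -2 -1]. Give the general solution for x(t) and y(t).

Coefficient matrix A = [[1, 0], [-2, -1]].
Characteristic polynomial det(A - λI) = λ^2 - 1 = 0.
Eigenvalues λ = -1, 1.
For λ=-1: (A-λI) row 1 is [2, 0], so an eigenvector is (0, 1).
For λ=1: (A-λI) row 2 is [-2, -2], so an eigenvector is (1, -1).
General solution: K_1e^(-t)(0,1) + K_2e^(t)(1,-1).

x(t) = K_2e^(t), y(t) = K_1e^(-t) - K_2e^(t)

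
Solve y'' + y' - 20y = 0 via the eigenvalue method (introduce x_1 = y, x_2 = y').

Let x_1 = y, x_2 = y'. Then x_1' = x_2 and x_2' = 20x_1 - x_2.
A = [[0,1],[20,-1]]; det(A-λI) = λ^2 + λ - 20.
Eigenvalues λ = -5, 4 with eigenvectors (1,-5), (1,4).

y(t) = C_1e^(-5t) + C_2e^(4t)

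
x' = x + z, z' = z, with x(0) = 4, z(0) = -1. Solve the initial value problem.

x(t) = -te^(t) + 4e^(t), z(t) = -e^(t)

Coefficient matrix A = [[1, 1], [0, 1]].
Characteristic polynomial det(A - λI) = λ^2 - 2λ + 1 = 0.
Single eigenvalue λ = 1 with algebraic multiplicity 2.
Eigenvector v = (1,0); generalized eigenvector w with (A-λI)w=v is (3,1).
General solution: e^(t)[C_1·v + C_2·(t·v + w)].
Applying x(0)=4, z(0)=-1 gives C_1=7, C_2=-1.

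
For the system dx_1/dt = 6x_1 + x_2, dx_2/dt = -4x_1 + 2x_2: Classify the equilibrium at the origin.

unstable improper node

A = [[6,1],[-4,2]]; det(A-λI) = λ^2 - 8λ + 16.
repeated λ = 4 with a single eigenvector.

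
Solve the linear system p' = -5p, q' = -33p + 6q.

Coefficient matrix A = [[-5, 0], [-33, 6]].
Characteristic polynomial det(A - λI) = λ^2 - λ - 30 = 0.
Eigenvalues λ = -5, 6.
For λ=-5: (A-λI) row 2 is [-33, 11], so an eigenvector is (1, 3).
For λ=6: (A-λI) row 1 is [-11, 0], so an eigenvector is (0, -1).
General solution: C_1e^(-5t)(1,3) + C_2e^(6t)(0,-1).

p(t) = C_1e^(-5t), q(t) = 3C_1e^(-5t) - C_2e^(6t)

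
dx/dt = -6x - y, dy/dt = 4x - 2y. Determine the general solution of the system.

Coefficient matrix A = [[-6, -1], [4, -2]].
Characteristic polynomial det(A - λI) = λ^2 + 8λ + 16 = 0.
Single eigenvalue λ = -4 with algebraic multiplicity 2.
Eigenvector v = (-1,2); generalized eigenvector w with (A-λI)w=v is (-1,3).
General solution: e^(-4t)[K_1·v + K_2·(t·v + w)].

x(t) = -K_1e^(-4t) - K_2te^(-4t) - K_2e^(-4t), y(t) = 2K_1e^(-4t) + 2K_2te^(-4t) + 3K_2e^(-4t)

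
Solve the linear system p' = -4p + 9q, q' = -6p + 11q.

Coefficient matrix A = [[-4, 9], [-6, 11]].
Characteristic polynomial det(A - λI) = λ^2 - 7λ + 10 = 0.
Eigenvalues λ = 2, 5.
For λ=2: (A-λI) row 1 is [-6, 9], so an eigenvector is (3, 2).
For λ=5: (A-λI) row 1 is [-9, 9], so an eigenvector is (-1, -1).
General solution: c_1e^(2t)(3,2) + c_2e^(5t)(-1,-1).

p(t) = 3c_1e^(2t) - c_2e^(5t), q(t) = 2c_1e^(2t) - c_2e^(5t)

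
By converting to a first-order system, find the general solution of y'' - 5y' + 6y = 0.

y(t) = c_1e^(3t) + c_2e^(2t)

Let x_1 = y, x_2 = y'. Then x_1' = x_2 and x_2' = -6x_1 + 5x_2.
A = [[0,1],[-6,5]]; det(A-λI) = λ^2 - 5λ + 6.
Eigenvalues λ = 3, 2 with eigenvectors (1,3), (1,2).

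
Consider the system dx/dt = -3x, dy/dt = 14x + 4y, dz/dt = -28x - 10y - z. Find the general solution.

x(t) = c_2e^(-3t), y(t) = c_1e^(4t) - 2c_2e^(-3t), z(t) = -2c_1e^(4t) + 4c_2e^(-3t) + c_3e^(-t)

Coefficient matrix A = [[-3, 0, 0], [14, 4, 0], [-28, -10, -1]].
det(A - λI) = 0 gives eigenvalues λ = 4, -3, -1.
For λ=4: eigenvector (0,1,-2).
For λ=-3: eigenvector (1,-2,4).
For λ=-1: eigenvector (0,0,1).
General solution: c_1e^(4t)(0,1,-2) + c_2e^(-3t)(1,-2,4) + c_3e^(-t)(0,0,1).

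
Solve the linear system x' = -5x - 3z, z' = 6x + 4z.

x(t) = -K_1e^(t) - K_2e^(-2t), z(t) = 2K_1e^(t) + K_2e^(-2t)

Coefficient matrix A = [[-5, -3], [6, 4]].
Characteristic polynomial det(A - λI) = λ^2 + λ - 2 = 0.
Eigenvalues λ = 1, -2.
For λ=1: (A-λI) row 1 is [-6, -3], so an eigenvector is (-1, 2).
For λ=-2: (A-λI) row 1 is [-3, -3], so an eigenvector is (-1, 1).
General solution: K_1e^(t)(-1,2) + K_2e^(-2t)(-1,1).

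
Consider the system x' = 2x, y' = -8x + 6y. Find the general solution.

Coefficient matrix A = [[2, 0], [-8, 6]].
Characteristic polynomial det(A - λI) = λ^2 - 8λ + 12 = 0.
Eigenvalues λ = 2, 6.
For λ=2: (A-λI) row 2 is [-8, 4], so an eigenvector is (-1, -2).
For λ=6: (A-λI) row 1 is [-4, 0], so an eigenvector is (0, 1).
General solution: C_1e^(2t)(-1,-2) + C_2e^(6t)(0,1).

x(t) = -C_1e^(2t), y(t) = -2C_1e^(2t) + C_2e^(6t)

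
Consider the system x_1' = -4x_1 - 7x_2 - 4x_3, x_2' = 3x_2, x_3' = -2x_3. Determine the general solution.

Coefficient matrix A = [[-4, -7, -4], [0, 3, 0], [0, 0, -2]].
det(A - λI) = 0 gives eigenvalues λ = -4, 3, -2.
For λ=-4: eigenvector (1,0,0).
For λ=3: eigenvector (-1,1,0).
For λ=-2: eigenvector (-2,0,1).
General solution: C_1e^(-4t)(1,0,0) + C_2e^(3t)(-1,1,0) + C_3e^(-2t)(-2,0,1).

x_1(t) = C_1e^(-4t) - C_2e^(3t) - 2C_3e^(-2t), x_2(t) = C_2e^(3t), x_3(t) = C_3e^(-2t)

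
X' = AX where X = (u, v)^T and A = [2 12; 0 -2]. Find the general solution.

u(t) = -K_1e^(2t) - 3K_2e^(-2t), v(t) = K_2e^(-2t)

Coefficient matrix A = [[2, 12], [0, -2]].
Characteristic polynomial det(A - λI) = λ^2 - 4 = 0.
Eigenvalues λ = 2, -2.
For λ=2: (A-λI) row 1 is [0, 12], so an eigenvector is (-1, 0).
For λ=-2: (A-λI) row 1 is [4, 12], so an eigenvector is (-3, 1).
General solution: K_1e^(2t)(-1,0) + K_2e^(-2t)(-3,1).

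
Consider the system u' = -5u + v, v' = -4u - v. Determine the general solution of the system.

Coefficient matrix A = [[-5, 1], [-4, -1]].
Characteristic polynomial det(A - λI) = λ^2 + 6λ + 9 = 0.
Single eigenvalue λ = -3 with algebraic multiplicity 2.
Eigenvector v = (1,2); generalized eigenvector w with (A-λI)w=v is (-1,-1).
General solution: e^(-3t)[C_1·v + C_2·(t·v + w)].

u(t) = C_1e^(-3t) + C_2te^(-3t) - C_2e^(-3t), v(t) = 2C_1e^(-3t) + 2C_2te^(-3t) - C_2e^(-3t)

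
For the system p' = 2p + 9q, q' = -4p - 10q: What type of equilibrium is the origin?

stable improper node

A = [[2,9],[-4,-10]]; det(A-λI) = λ^2 + 8λ + 16.
repeated λ = -4 with a single eigenvector.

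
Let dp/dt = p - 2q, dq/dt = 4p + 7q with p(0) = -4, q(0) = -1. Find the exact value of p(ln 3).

A = [[1,-2],[4,7]]; eigenvalues λ = 5, 3.
Eigenvectors: (-1,2) for λ=5, (-1,1) for λ=3.
From the initial condition, c_1 = -5, c_2 = 9.
p(ln 3) = (-5)(3^5)(-1) + (9)(3^3)(-1) = 972.

972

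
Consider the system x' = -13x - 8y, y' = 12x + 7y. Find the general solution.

x(t) = -c_1e^(-5t) + 2c_2e^(-t), y(t) = c_1e^(-5t) - 3c_2e^(-t)

Coefficient matrix A = [[-13, -8], [12, 7]].
Characteristic polynomial det(A - λI) = λ^2 + 6λ + 5 = 0.
Eigenvalues λ = -5, -1.
For λ=-5: (A-λI) row 1 is [-8, -8], so an eigenvector is (-1, 1).
For λ=-1: (A-λI) row 1 is [-12, -8], so an eigenvector is (2, -3).
General solution: c_1e^(-5t)(-1,1) + c_2e^(-t)(2,-3).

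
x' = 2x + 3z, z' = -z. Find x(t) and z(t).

Coefficient matrix A = [[2, 3], [0, -1]].
Characteristic polynomial det(A - λI) = λ^2 - λ - 2 = 0.
Eigenvalues λ = -1, 2.
For λ=-1: (A-λI) row 1 is [3, 3], so an eigenvector is (1, -1).
For λ=2: (A-λI) row 1 is [0, 3], so an eigenvector is (1, 0).
General solution: C_1e^(-t)(1,-1) + C_2e^(2t)(1,0).

x(t) = C_1e^(-t) + C_2e^(2t), z(t) = -C_1e^(-t)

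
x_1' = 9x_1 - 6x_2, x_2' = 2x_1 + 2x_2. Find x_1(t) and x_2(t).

x_1(t) = 3c_1e^(5t) + 2c_2e^(6t), x_2(t) = 2c_1e^(5t) + c_2e^(6t)

Coefficient matrix A = [[9, -6], [2, 2]].
Characteristic polynomial det(A - λI) = λ^2 - 11λ + 30 = 0.
Eigenvalues λ = 5, 6.
For λ=5: (A-λI) row 1 is [4, -6], so an eigenvector is (3, 2).
For λ=6: (A-λI) row 1 is [3, -6], so an eigenvector is (2, 1).
General solution: c_1e^(5t)(3,2) + c_2e^(6t)(2,1).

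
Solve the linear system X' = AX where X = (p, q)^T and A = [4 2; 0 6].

Coefficient matrix A = [[4, 2], [0, 6]].
Characteristic polynomial det(A - λI) = λ^2 - 10λ + 24 = 0.
Eigenvalues λ = 6, 4.
For λ=6: (A-λI) row 1 is [-2, 2], so an eigenvector is (-1, -1).
For λ=4: (A-λI) row 1 is [0, 2], so an eigenvector is (1, 0).
General solution: C_1e^(6t)(-1,-1) + C_2e^(4t)(1,0).

p(t) = -C_1e^(6t) + C_2e^(4t), q(t) = -C_1e^(6t)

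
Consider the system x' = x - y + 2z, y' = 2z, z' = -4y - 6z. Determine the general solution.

Coefficient matrix A = [[1, -1, 2], [0, 0, 2], [0, -4, -6]].
det(A - λI) = 0 gives eigenvalues λ = 1, -2, -4.
For λ=1: eigenvector (1,0,0).
For λ=-2: eigenvector (1,1,-1).
For λ=-4: eigenvector (-1,-1,2).
General solution: C_1e^(t)(1,0,0) + C_2e^(-2t)(1,1,-1) + C_3e^(-4t)(-1,-1,2).

x(t) = C_1e^(t) + C_2e^(-2t) - C_3e^(-4t), y(t) = C_2e^(-2t) - C_3e^(-4t), z(t) = -C_2e^(-2t) + 2C_3e^(-4t)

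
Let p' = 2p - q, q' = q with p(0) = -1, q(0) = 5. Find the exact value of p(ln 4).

-76

A = [[2,-1],[0,1]]; eigenvalues λ = 1, 2.
Eigenvectors: (-1,-1) for λ=1, (1,0) for λ=2.
From the initial condition, c_1 = -5, c_2 = -6.
p(ln 4) = (-5)(4^1)(-1) + (-6)(4^2)(1) = -76.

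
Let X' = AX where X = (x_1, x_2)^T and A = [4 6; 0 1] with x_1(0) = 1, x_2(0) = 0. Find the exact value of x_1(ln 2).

A = [[4,6],[0,1]]; eigenvalues λ = 4, 1.
Eigenvectors: (1,0) for λ=4, (-2,1) for λ=1.
From the initial condition, c_1 = 1, c_2 = 0.
x_1(ln 2) = (1)(2^4)(1) + (0)(2^1)(-2) = 16.

16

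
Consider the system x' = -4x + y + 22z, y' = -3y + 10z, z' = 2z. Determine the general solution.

Coefficient matrix A = [[-4, 1, 22], [0, -3, 10], [0, 0, 2]].
det(A - λI) = 0 gives eigenvalues λ = -4, -3, 2.
For λ=-4: eigenvector (1,0,0).
For λ=-3: eigenvector (1,1,0).
For λ=2: eigenvector (4,2,1).
General solution: K_1e^(-4t)(1,0,0) + K_2e^(-3t)(1,1,0) + K_3e^(2t)(4,2,1).

x(t) = K_1e^(-4t) + K_2e^(-3t) + 4K_3e^(2t), y(t) = K_2e^(-3t) + 2K_3e^(2t), z(t) = K_3e^(2t)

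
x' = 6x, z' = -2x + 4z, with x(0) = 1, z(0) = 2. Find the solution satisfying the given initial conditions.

x(t) = e^(6t), z(t) = -e^(6t) + 3e^(4t)

Coefficient matrix A = [[6, 0], [-2, 4]].
Characteristic polynomial det(A - λI) = λ^2 - 10λ + 24 = 0.
Eigenvalues λ = 4, 6.
For λ=4: (A-λI) row 1 is [2, 0], so an eigenvector is (0, 1).
For λ=6: (A-λI) row 2 is [-2, -2], so an eigenvector is (1, -1).
General solution: K_1e^(4t)(0,1) + K_2e^(6t)(1,-1).
Applying x(0)=1, z(0)=2 gives K_1=3, K_2=1.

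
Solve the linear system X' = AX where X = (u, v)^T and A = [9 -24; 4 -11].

Coefficient matrix A = [[9, -24], [4, -11]].
Characteristic polynomial det(A - λI) = λ^2 + 2λ - 3 = 0.
Eigenvalues λ = -3, 1.
For λ=-3: (A-λI) row 1 is [12, -24], so an eigenvector is (2, 1).
For λ=1: (A-λI) row 1 is [8, -24], so an eigenvector is (3, 1).
General solution: c_1e^(-3t)(2,1) + c_2e^(t)(3,1).

u(t) = 2c_1e^(-3t) + 3c_2e^(t), v(t) = c_1e^(-3t) + c_2e^(t)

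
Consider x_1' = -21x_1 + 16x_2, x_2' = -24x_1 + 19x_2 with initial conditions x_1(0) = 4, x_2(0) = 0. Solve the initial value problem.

Coefficient matrix A = [[-21, 16], [-24, 19]].
Characteristic polynomial det(A - λI) = λ^2 + 2λ - 15 = 0.
Eigenvalues λ = -5, 3.
For λ=-5: (A-λI) row 1 is [-16, 16], so an eigenvector is (-1, -1).
For λ=3: (A-λI) row 1 is [-24, 16], so an eigenvector is (-2, -3).
General solution: c_1e^(-5t)(-1,-1) + c_2e^(3t)(-2,-3).
Applying x_1(0)=4, x_2(0)=0 gives c_1=-12, c_2=4.

x_1(t) = -8e^(3t) + 12e^(-5t), x_2(t) = -12e^(3t) + 12e^(-5t)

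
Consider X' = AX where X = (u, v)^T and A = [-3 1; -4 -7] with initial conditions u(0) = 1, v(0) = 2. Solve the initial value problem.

u(t) = 4te^(-5t) + e^(-5t), v(t) = -8te^(-5t) + 2e^(-5t)

Coefficient matrix A = [[-3, 1], [-4, -7]].
Characteristic polynomial det(A - λI) = λ^2 + 10λ + 25 = 0.
Single eigenvalue λ = -5 with algebraic multiplicity 2.
Eigenvector v = (-1,2); generalized eigenvector w with (A-λI)w=v is (1,-3).
General solution: e^(-5t)[K_1·v + K_2·(t·v + w)].
Applying u(0)=1, v(0)=2 gives K_1=-5, K_2=-4.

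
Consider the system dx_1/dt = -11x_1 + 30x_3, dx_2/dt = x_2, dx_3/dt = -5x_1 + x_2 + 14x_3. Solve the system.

x_1(t) = -5K_1e^(t) + 3K_2e^(-t) + 2K_3e^(4t), x_2(t) = K_1e^(t), x_3(t) = -2K_1e^(t) + K_2e^(-t) + K_3e^(4t)

Coefficient matrix A = [[-11, 0, 30], [0, 1, 0], [-5, 1, 14]].
det(A - λI) = 0 gives eigenvalues λ = 1, -1, 4.
For λ=1: eigenvector (-5,1,-2).
For λ=-1: eigenvector (3,0,1).
For λ=4: eigenvector (2,0,1).
General solution: K_1e^(t)(-5,1,-2) + K_2e^(-t)(3,0,1) + K_3e^(4t)(2,0,1).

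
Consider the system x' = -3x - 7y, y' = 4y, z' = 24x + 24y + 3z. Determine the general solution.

Coefficient matrix A = [[-3, -7, 0], [0, 4, 0], [24, 24, 3]].
det(A - λI) = 0 gives eigenvalues λ = 3, 4, -3.
For λ=3: eigenvector (0,0,1).
For λ=4: eigenvector (-1,1,0).
For λ=-3: eigenvector (1,0,-4).
General solution: c_1e^(3t)(0,0,1) + c_2e^(4t)(-1,1,0) + c_3e^(-3t)(1,0,-4).

x(t) = -c_2e^(4t) + c_3e^(-3t), y(t) = c_2e^(4t), z(t) = c_1e^(3t) - 4c_3e^(-3t)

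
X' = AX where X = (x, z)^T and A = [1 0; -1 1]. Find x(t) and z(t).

x(t) = -K_2e^(t), z(t) = K_1e^(t) + K_2te^(t) - 2K_2e^(t)

Coefficient matrix A = [[1, 0], [-1, 1]].
Characteristic polynomial det(A - λI) = λ^2 - 2λ + 1 = 0.
Single eigenvalue λ = 1 with algebraic multiplicity 2.
Eigenvector v = (0,1); generalized eigenvector w with (A-λI)w=v is (-1,-2).
General solution: e^(t)[K_1·v + K_2·(t·v + w)].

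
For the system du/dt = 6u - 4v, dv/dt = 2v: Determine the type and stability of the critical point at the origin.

unstable node

A = [[6,-4],[0,2]]; det(A-λI) = λ^2 - 8λ + 12.
λ = 2, 6: both positive.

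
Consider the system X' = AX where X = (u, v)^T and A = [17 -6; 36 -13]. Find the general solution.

Coefficient matrix A = [[17, -6], [36, -13]].
Characteristic polynomial det(A - λI) = λ^2 - 4λ - 5 = 0.
Eigenvalues λ = -1, 5.
For λ=-1: (A-λI) row 1 is [18, -6], so an eigenvector is (-1, -3).
For λ=5: (A-λI) row 1 is [12, -6], so an eigenvector is (1, 2).
General solution: C_1e^(-t)(-1,-3) + C_2e^(5t)(1,2).

u(t) = -C_1e^(-t) + C_2e^(5t), v(t) = -3C_1e^(-t) + 2C_2e^(5t)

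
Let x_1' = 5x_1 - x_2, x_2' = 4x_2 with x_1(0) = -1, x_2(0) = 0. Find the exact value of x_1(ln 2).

A = [[5,-1],[0,4]]; eigenvalues λ = 5, 4.
Eigenvectors: (-1,0) for λ=5, (1,1) for λ=4.
From the initial condition, c_1 = 1, c_2 = 0.
x_1(ln 2) = (1)(2^5)(-1) + (0)(2^4)(1) = -32.

-32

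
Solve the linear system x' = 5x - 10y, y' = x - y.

Coefficient matrix A = [[5, -10], [1, -1]].
Characteristic polynomial det(A - λI) = λ^2 - 4λ + 5 = 0.
Eigenvalues λ = 2 ± i (complex conjugate pair).
For λ=2+i: an eigenvector is (-3,-1) - i(1,0) = (-3 - i, -1).
A real fundamental pair from Re and Im of e^((2+i)t)v: X_1 = e^(2t)(cos(t)·(-3,-1) + sin(t)·(1,0)), X_2 = e^(2t)(sin(t)·(-3,-1) - cos(t)·(1,0)).
General solution: K_1X_1 + K_2X_2.

x(t) = K_1e^(2t)sin(t) - 3K_1e^(2t)cos(t) - 3K_2e^(2t)sin(t) - K_2e^(2t)cos(t), y(t) = -K_1e^(2t)cos(t) - K_2e^(2t)sin(t)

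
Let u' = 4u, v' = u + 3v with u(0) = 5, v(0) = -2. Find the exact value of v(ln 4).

832

A = [[4,0],[1,3]]; eigenvalues λ = 3, 4.
Eigenvectors: (0,-1) for λ=3, (1,1) for λ=4.
From the initial condition, c_1 = 7, c_2 = 5.
v(ln 4) = (7)(4^3)(-1) + (5)(4^4)(1) = 832.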